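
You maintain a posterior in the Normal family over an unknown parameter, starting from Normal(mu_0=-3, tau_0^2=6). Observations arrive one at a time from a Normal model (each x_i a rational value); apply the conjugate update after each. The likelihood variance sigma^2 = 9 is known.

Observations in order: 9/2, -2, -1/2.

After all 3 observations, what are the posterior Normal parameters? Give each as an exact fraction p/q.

mu_0=-5/9, tau_0^2=2

obs 1: x=9/2 → posterior Normal(0, 18/5)
obs 2: x=-2 → posterior Normal(-4/7, 18/7)
obs 3: x=-1/2 → posterior Normal(-5/9, 2)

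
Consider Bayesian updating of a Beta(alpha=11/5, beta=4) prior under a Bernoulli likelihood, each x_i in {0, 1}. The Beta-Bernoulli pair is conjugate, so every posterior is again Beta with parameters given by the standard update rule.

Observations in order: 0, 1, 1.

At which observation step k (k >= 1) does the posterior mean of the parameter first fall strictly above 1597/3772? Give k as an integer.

k = 3

obs 1: x=0 → posterior Beta(11/5, 5)
obs 2: x=1 → posterior Beta(16/5, 5)
obs 3: x=1 → posterior Beta(21/5, 5)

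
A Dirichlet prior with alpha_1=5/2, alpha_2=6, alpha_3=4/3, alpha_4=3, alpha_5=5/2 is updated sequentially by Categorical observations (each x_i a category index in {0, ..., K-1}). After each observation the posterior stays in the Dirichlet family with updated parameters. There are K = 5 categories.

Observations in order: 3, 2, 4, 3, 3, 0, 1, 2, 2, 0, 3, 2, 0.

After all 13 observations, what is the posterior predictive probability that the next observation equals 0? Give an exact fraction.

33/170

obs 1: x=3 → posterior Dirichlet(5/2, 6, 4/3, 4, 5/2)
obs 2: x=2 → posterior Dirichlet(5/2, 6, 7/3, 4, 5/2)
obs 3: x=4 → posterior Dirichlet(5/2, 6, 7/3, 4, 7/2)
obs 4: x=3 → posterior Dirichlet(5/2, 6, 7/3, 5, 7/2)
obs 5: x=3 → posterior Dirichlet(5/2, 6, 7/3, 6, 7/2)
obs 6: x=0 → posterior Dirichlet(7/2, 6, 7/3, 6, 7/2)
obs 7: x=1 → posterior Dirichlet(7/2, 7, 7/3, 6, 7/2)
obs 8: x=2 → posterior Dirichlet(7/2, 7, 10/3, 6, 7/2)
obs 9: x=2 → posterior Dirichlet(7/2, 7, 13/3, 6, 7/2)
obs 10: x=0 → posterior Dirichlet(9/2, 7, 13/3, 6, 7/2)
obs 11: x=3 → posterior Dirichlet(9/2, 7, 13/3, 7, 7/2)
obs 12: x=2 → posterior Dirichlet(9/2, 7, 16/3, 7, 7/2)
obs 13: x=0 → posterior Dirichlet(11/2, 7, 16/3, 7, 7/2)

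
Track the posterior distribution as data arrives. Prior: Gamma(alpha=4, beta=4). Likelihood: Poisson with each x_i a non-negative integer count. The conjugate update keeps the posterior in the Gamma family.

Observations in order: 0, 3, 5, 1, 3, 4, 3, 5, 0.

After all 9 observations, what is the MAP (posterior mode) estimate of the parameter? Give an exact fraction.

27/13

obs 1: x=0 → posterior Gamma(4, 5)
obs 2: x=3 → posterior Gamma(7, 6)
obs 3: x=5 → posterior Gamma(12, 7)
obs 4: x=1 → posterior Gamma(13, 8)
obs 5: x=3 → posterior Gamma(16, 9)
obs 6: x=4 → posterior Gamma(20, 10)
obs 7: x=3 → posterior Gamma(23, 11)
obs 8: x=5 → posterior Gamma(28, 12)
obs 9: x=0 → posterior Gamma(28, 13)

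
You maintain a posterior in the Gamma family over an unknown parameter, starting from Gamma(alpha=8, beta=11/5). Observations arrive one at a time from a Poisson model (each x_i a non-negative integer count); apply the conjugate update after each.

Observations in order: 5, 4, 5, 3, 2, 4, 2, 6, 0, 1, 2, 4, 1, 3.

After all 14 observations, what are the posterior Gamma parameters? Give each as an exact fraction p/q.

alpha=50, beta=81/5

obs 1: x=5 → posterior Gamma(13, 16/5)
obs 2: x=4 → posterior Gamma(17, 21/5)
obs 3: x=5 → posterior Gamma(22, 26/5)
obs 4: x=3 → posterior Gamma(25, 31/5)
obs 5: x=2 → posterior Gamma(27, 36/5)
obs 6: x=4 → posterior Gamma(31, 41/5)
obs 7: x=2 → posterior Gamma(33, 46/5)
obs 8: x=6 → posterior Gamma(39, 51/5)
obs 9: x=0 → posterior Gamma(39, 56/5)
obs 10: x=1 → posterior Gamma(40, 61/5)
obs 11: x=2 → posterior Gamma(42, 66/5)
obs 12: x=4 → posterior Gamma(46, 71/5)
obs 13: x=1 → posterior Gamma(47, 76/5)
obs 14: x=3 → posterior Gamma(50, 81/5)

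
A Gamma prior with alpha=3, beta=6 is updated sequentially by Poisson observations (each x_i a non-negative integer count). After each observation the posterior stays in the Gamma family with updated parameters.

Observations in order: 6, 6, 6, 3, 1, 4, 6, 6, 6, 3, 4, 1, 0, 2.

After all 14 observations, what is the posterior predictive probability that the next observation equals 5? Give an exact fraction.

obs 1: x=6 → posterior Gamma(9, 7)
obs 2: x=6 → posterior Gamma(15, 8)
obs 3: x=6 → posterior Gamma(21, 9)
obs 4: x=3 → posterior Gamma(24, 10)
obs 5: x=1 → posterior Gamma(25, 11)
obs 6: x=4 → posterior Gamma(29, 12)
obs 7: x=6 → posterior Gamma(35, 13)
obs 8: x=6 → posterior Gamma(41, 14)
obs 9: x=6 → posterior Gamma(47, 15)
obs 10: x=3 → posterior Gamma(50, 16)
obs 11: x=4 → posterior Gamma(54, 17)
obs 12: x=1 → posterior Gamma(55, 18)
obs 13: x=0 → posterior Gamma(55, 19)
obs 14: x=2 → posterior Gamma(57, 20)

285787479598637911113728000000000000000000000000000000000000000000000000000000000/3165738360564833156969025505482219526013434409901287614140618957810830090846972547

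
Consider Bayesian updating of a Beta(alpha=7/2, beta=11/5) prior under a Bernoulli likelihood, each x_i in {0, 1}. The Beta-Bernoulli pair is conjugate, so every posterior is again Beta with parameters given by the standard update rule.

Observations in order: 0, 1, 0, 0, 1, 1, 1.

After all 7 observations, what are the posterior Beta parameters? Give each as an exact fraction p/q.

alpha=15/2, beta=26/5

obs 1: x=0 → posterior Beta(7/2, 16/5)
obs 2: x=1 → posterior Beta(9/2, 16/5)
obs 3: x=0 → posterior Beta(9/2, 21/5)
obs 4: x=0 → posterior Beta(9/2, 26/5)
obs 5: x=1 → posterior Beta(11/2, 26/5)
obs 6: x=1 → posterior Beta(13/2, 26/5)
obs 7: x=1 → posterior Beta(15/2, 26/5)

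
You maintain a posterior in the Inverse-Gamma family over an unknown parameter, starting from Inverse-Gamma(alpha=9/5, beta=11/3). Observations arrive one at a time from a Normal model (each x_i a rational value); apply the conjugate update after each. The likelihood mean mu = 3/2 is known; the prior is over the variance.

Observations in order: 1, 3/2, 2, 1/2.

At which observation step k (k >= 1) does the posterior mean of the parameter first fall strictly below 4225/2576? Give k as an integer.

obs 1: x=1 → posterior Inverse-Gamma(23/10, 91/24)
obs 2: x=3/2 → posterior Inverse-Gamma(14/5, 91/24)
obs 3: x=2 → posterior Inverse-Gamma(33/10, 47/12)
obs 4: x=1/2 → posterior Inverse-Gamma(19/5, 53/12)

k = 4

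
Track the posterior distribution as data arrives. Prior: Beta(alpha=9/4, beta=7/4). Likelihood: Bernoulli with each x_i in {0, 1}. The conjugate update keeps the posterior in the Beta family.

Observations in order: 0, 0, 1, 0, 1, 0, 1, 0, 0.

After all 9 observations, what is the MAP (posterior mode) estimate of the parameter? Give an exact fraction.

obs 1: x=0 → posterior Beta(9/4, 11/4)
obs 2: x=0 → posterior Beta(9/4, 15/4)
obs 3: x=1 → posterior Beta(13/4, 15/4)
obs 4: x=0 → posterior Beta(13/4, 19/4)
obs 5: x=1 → posterior Beta(17/4, 19/4)
obs 6: x=0 → posterior Beta(17/4, 23/4)
obs 7: x=1 → posterior Beta(21/4, 23/4)
obs 8: x=0 → posterior Beta(21/4, 27/4)
obs 9: x=0 → posterior Beta(21/4, 31/4)

17/44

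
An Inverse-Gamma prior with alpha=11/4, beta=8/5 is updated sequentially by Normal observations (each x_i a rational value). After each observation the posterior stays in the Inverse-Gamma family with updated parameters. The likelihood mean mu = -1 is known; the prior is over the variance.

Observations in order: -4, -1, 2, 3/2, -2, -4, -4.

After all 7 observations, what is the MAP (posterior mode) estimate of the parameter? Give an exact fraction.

obs 1: x=-4 → posterior Inverse-Gamma(13/4, 61/10)
obs 2: x=-1 → posterior Inverse-Gamma(15/4, 61/10)
obs 3: x=2 → posterior Inverse-Gamma(17/4, 53/5)
obs 4: x=3/2 → posterior Inverse-Gamma(19/4, 549/40)
obs 5: x=-2 → posterior Inverse-Gamma(21/4, 569/40)
obs 6: x=-4 → posterior Inverse-Gamma(23/4, 749/40)
obs 7: x=-4 → posterior Inverse-Gamma(25/4, 929/40)

929/290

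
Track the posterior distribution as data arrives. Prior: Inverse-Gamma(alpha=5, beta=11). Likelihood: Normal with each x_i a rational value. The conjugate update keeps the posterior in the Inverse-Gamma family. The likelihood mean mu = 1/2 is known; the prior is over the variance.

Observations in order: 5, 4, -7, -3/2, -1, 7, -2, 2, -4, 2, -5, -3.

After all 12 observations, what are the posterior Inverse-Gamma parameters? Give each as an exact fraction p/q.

obs 1: x=5 → posterior Inverse-Gamma(11/2, 169/8)
obs 2: x=4 → posterior Inverse-Gamma(6, 109/4)
obs 3: x=-7 → posterior Inverse-Gamma(13/2, 443/8)
obs 4: x=-3/2 → posterior Inverse-Gamma(7, 459/8)
obs 5: x=-1 → posterior Inverse-Gamma(15/2, 117/2)
obs 6: x=7 → posterior Inverse-Gamma(8, 637/8)
obs 7: x=-2 → posterior Inverse-Gamma(17/2, 331/4)
obs 8: x=2 → posterior Inverse-Gamma(9, 671/8)
obs 9: x=-4 → posterior Inverse-Gamma(19/2, 94)
obs 10: x=2 → posterior Inverse-Gamma(10, 761/8)
obs 11: x=-5 → posterior Inverse-Gamma(21/2, 441/4)
obs 12: x=-3 → posterior Inverse-Gamma(11, 931/8)

alpha=11, beta=931/8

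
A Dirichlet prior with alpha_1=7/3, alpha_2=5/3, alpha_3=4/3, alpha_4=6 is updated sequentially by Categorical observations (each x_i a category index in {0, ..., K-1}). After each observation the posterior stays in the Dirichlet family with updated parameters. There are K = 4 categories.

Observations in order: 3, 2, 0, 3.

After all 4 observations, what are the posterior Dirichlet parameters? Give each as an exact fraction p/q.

alpha_1=10/3, alpha_2=5/3, alpha_3=7/3, alpha_4=8

obs 1: x=3 → posterior Dirichlet(7/3, 5/3, 4/3, 7)
obs 2: x=2 → posterior Dirichlet(7/3, 5/3, 7/3, 7)
obs 3: x=0 → posterior Dirichlet(10/3, 5/3, 7/3, 7)
obs 4: x=3 → posterior Dirichlet(10/3, 5/3, 7/3, 8)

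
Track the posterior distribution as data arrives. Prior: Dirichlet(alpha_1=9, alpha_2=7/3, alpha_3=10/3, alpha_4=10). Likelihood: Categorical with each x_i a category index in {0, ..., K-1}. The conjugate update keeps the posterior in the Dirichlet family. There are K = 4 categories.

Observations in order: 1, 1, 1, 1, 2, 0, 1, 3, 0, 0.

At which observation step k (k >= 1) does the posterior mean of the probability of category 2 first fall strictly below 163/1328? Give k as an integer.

k = 3

obs 1: x=1 → posterior Dirichlet(9, 10/3, 10/3, 10)
obs 2: x=1 → posterior Dirichlet(9, 13/3, 10/3, 10)
obs 3: x=1 → posterior Dirichlet(9, 16/3, 10/3, 10)
obs 4: x=1 → posterior Dirichlet(9, 19/3, 10/3, 10)
obs 5: x=2 → posterior Dirichlet(9, 19/3, 13/3, 10)
obs 6: x=0 → posterior Dirichlet(10, 19/3, 13/3, 10)
obs 7: x=1 → posterior Dirichlet(10, 22/3, 13/3, 10)
obs 8: x=3 → posterior Dirichlet(10, 22/3, 13/3, 11)
obs 9: x=0 → posterior Dirichlet(11, 22/3, 13/3, 11)
obs 10: x=0 → posterior Dirichlet(12, 22/3, 13/3, 11)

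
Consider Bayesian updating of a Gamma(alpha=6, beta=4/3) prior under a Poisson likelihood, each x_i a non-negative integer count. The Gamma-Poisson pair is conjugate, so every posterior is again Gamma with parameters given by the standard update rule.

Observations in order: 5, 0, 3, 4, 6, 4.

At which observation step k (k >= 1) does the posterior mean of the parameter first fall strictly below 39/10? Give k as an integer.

obs 1: x=5 → posterior Gamma(11, 7/3)
obs 2: x=0 → posterior Gamma(11, 10/3)
obs 3: x=3 → posterior Gamma(14, 13/3)
obs 4: x=4 → posterior Gamma(18, 16/3)
obs 5: x=6 → posterior Gamma(24, 19/3)
obs 6: x=4 → posterior Gamma(28, 22/3)

k = 2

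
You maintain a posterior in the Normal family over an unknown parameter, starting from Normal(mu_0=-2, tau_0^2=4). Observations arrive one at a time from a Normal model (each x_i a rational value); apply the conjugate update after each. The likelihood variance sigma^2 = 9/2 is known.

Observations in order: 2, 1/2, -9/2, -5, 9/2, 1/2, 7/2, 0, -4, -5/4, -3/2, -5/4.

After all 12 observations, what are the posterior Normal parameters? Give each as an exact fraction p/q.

obs 1: x=2 → posterior Normal(-2/17, 36/17)
obs 2: x=1/2 → posterior Normal(2/25, 36/25)
obs 3: x=-9/2 → posterior Normal(-34/33, 12/11)
obs 4: x=-5 → posterior Normal(-74/41, 36/41)
obs 5: x=9/2 → posterior Normal(-38/49, 36/49)
obs 6: x=1/2 → posterior Normal(-34/57, 12/19)
obs 7: x=7/2 → posterior Normal(-6/65, 36/65)
obs 8: x=0 → posterior Normal(-6/73, 36/73)
obs 9: x=-4 → posterior Normal(-38/81, 4/9)
obs 10: x=-5/4 → posterior Normal(-48/89, 36/89)
obs 11: x=-3/2 → posterior Normal(-60/97, 36/97)
obs 12: x=-5/4 → posterior Normal(-2/3, 12/35)

mu_0=-2/3, tau_0^2=12/35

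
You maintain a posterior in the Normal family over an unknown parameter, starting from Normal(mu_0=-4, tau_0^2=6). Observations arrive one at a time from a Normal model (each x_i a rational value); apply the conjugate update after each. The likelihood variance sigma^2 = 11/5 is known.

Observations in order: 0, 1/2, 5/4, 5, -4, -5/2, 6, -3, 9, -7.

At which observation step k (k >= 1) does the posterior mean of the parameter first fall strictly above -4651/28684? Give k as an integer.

k = 3

obs 1: x=0 → posterior Normal(-44/41, 66/41)
obs 2: x=1/2 → posterior Normal(-29/71, 66/71)
obs 3: x=5/4 → posterior Normal(17/202, 66/101)
obs 4: x=5 → posterior Normal(317/262, 66/131)
obs 5: x=-4 → posterior Normal(11/46, 66/161)
obs 6: x=-5/2 → posterior Normal(-73/382, 66/191)
obs 7: x=6 → posterior Normal(287/442, 66/221)
obs 8: x=-3 → posterior Normal(107/502, 66/251)
obs 9: x=9 → posterior Normal(647/562, 66/281)
obs 10: x=-7 → posterior Normal(227/622, 66/311)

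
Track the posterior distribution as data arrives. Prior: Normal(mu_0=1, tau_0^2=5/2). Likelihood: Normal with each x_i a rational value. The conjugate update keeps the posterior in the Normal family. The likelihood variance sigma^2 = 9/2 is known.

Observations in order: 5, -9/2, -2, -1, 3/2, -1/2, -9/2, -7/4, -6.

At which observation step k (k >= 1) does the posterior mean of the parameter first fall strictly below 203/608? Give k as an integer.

k = 3

obs 1: x=5 → posterior Normal(17/7, 45/28)
obs 2: x=-9/2 → posterior Normal(23/38, 45/38)
obs 3: x=-2 → posterior Normal(1/16, 15/16)
obs 4: x=-1 → posterior Normal(-7/58, 45/58)
obs 5: x=3/2 → posterior Normal(2/17, 45/68)
obs 6: x=-1/2 → posterior Normal(1/26, 15/26)
obs 7: x=-9/2 → posterior Normal(-21/44, 45/88)
obs 8: x=-7/4 → posterior Normal(-17/28, 45/98)
obs 9: x=-6 → posterior Normal(-239/216, 5/12)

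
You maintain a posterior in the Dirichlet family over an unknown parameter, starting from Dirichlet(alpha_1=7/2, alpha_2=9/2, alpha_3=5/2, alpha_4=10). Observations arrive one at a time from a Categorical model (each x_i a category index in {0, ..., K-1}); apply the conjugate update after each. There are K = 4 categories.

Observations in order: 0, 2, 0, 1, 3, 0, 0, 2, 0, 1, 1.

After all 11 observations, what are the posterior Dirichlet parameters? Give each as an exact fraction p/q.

alpha_1=17/2, alpha_2=15/2, alpha_3=9/2, alpha_4=11

obs 1: x=0 → posterior Dirichlet(9/2, 9/2, 5/2, 10)
obs 2: x=2 → posterior Dirichlet(9/2, 9/2, 7/2, 10)
obs 3: x=0 → posterior Dirichlet(11/2, 9/2, 7/2, 10)
obs 4: x=1 → posterior Dirichlet(11/2, 11/2, 7/2, 10)
obs 5: x=3 → posterior Dirichlet(11/2, 11/2, 7/2, 11)
obs 6: x=0 → posterior Dirichlet(13/2, 11/2, 7/2, 11)
obs 7: x=0 → posterior Dirichlet(15/2, 11/2, 7/2, 11)
obs 8: x=2 → posterior Dirichlet(15/2, 11/2, 9/2, 11)
obs 9: x=0 → posterior Dirichlet(17/2, 11/2, 9/2, 11)
obs 10: x=1 → posterior Dirichlet(17/2, 13/2, 9/2, 11)
obs 11: x=1 → posterior Dirichlet(17/2, 15/2, 9/2, 11)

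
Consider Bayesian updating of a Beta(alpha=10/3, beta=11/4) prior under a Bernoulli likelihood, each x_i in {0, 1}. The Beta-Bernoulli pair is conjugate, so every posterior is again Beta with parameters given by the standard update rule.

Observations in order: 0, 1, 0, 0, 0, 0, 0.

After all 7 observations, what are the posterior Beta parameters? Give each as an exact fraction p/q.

alpha=13/3, beta=35/4

obs 1: x=0 → posterior Beta(10/3, 15/4)
obs 2: x=1 → posterior Beta(13/3, 15/4)
obs 3: x=0 → posterior Beta(13/3, 19/4)
obs 4: x=0 → posterior Beta(13/3, 23/4)
obs 5: x=0 → posterior Beta(13/3, 27/4)
obs 6: x=0 → posterior Beta(13/3, 31/4)
obs 7: x=0 → posterior Beta(13/3, 35/4)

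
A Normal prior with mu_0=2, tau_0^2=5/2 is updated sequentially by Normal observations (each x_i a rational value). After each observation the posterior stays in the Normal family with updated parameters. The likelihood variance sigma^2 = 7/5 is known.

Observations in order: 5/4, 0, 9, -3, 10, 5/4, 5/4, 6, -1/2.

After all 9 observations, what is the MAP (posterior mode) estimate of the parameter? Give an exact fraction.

2637/956

obs 1: x=5/4 → posterior Normal(79/52, 35/39)
obs 2: x=0 → posterior Normal(237/256, 35/64)
obs 3: x=9 → posterior Normal(1137/356, 35/89)
obs 4: x=-3 → posterior Normal(279/152, 35/114)
obs 5: x=10 → posterior Normal(1837/556, 35/139)
obs 6: x=5/4 → posterior Normal(981/328, 35/164)
obs 7: x=5/4 → posterior Normal(2087/756, 5/27)
obs 8: x=6 → posterior Normal(2687/856, 35/214)
obs 9: x=-1/2 → posterior Normal(2637/956, 35/239)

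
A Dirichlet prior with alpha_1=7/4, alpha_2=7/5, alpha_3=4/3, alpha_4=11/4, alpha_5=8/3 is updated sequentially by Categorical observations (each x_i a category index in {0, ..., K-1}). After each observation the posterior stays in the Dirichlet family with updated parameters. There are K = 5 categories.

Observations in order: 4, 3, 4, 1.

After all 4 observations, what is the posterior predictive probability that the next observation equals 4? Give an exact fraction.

obs 1: x=4 → posterior Dirichlet(7/4, 7/5, 4/3, 11/4, 11/3)
obs 2: x=3 → posterior Dirichlet(7/4, 7/5, 4/3, 15/4, 11/3)
obs 3: x=4 → posterior Dirichlet(7/4, 7/5, 4/3, 15/4, 14/3)
obs 4: x=1 → posterior Dirichlet(7/4, 12/5, 4/3, 15/4, 14/3)

140/417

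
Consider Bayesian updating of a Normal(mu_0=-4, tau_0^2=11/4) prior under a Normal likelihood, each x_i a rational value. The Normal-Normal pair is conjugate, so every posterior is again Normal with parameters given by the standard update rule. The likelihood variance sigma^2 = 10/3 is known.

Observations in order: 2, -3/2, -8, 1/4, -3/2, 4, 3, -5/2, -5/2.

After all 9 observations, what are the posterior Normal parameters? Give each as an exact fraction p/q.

obs 1: x=2 → posterior Normal(-94/73, 110/73)
obs 2: x=-3/2 → posterior Normal(-287/212, 55/53)
obs 3: x=-8 → posterior Normal(-815/278, 110/139)
obs 4: x=1/4 → posterior Normal(-1597/688, 55/86)
obs 5: x=-3/2 → posterior Normal(-359/164, 22/41)
obs 6: x=4 → posterior Normal(-181/136, 55/119)
obs 7: x=3 → posterior Normal(-871/1084, 110/271)
obs 8: x=-5/2 → posterior Normal(-1201/1216, 55/152)
obs 9: x=-5/2 → posterior Normal(-1531/1348, 110/337)

mu_0=-1531/1348, tau_0^2=110/337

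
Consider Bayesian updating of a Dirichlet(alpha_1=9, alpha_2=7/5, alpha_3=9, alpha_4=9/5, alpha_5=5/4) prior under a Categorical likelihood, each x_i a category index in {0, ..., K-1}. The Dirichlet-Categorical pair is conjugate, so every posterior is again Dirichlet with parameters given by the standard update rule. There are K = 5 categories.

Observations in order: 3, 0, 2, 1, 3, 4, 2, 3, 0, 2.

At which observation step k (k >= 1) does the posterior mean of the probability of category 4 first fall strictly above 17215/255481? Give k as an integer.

obs 1: x=3 → posterior Dirichlet(9, 7/5, 9, 14/5, 5/4)
obs 2: x=0 → posterior Dirichlet(10, 7/5, 9, 14/5, 5/4)
obs 3: x=2 → posterior Dirichlet(10, 7/5, 10, 14/5, 5/4)
obs 4: x=1 → posterior Dirichlet(10, 12/5, 10, 14/5, 5/4)
obs 5: x=3 → posterior Dirichlet(10, 12/5, 10, 19/5, 5/4)
obs 6: x=4 → posterior Dirichlet(10, 12/5, 10, 19/5, 9/4)
obs 7: x=2 → posterior Dirichlet(10, 12/5, 11, 19/5, 9/4)
obs 8: x=3 → posterior Dirichlet(10, 12/5, 11, 24/5, 9/4)
obs 9: x=0 → posterior Dirichlet(11, 12/5, 11, 24/5, 9/4)
obs 10: x=2 → posterior Dirichlet(11, 12/5, 12, 24/5, 9/4)

k = 6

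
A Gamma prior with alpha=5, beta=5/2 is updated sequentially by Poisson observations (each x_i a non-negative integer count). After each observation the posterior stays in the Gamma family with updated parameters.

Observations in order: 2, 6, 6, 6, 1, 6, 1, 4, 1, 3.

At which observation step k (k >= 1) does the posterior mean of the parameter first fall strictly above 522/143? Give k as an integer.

obs 1: x=2 → posterior Gamma(7, 7/2)
obs 2: x=6 → posterior Gamma(13, 9/2)
obs 3: x=6 → posterior Gamma(19, 11/2)
obs 4: x=6 → posterior Gamma(25, 13/2)
obs 5: x=1 → posterior Gamma(26, 15/2)
obs 6: x=6 → posterior Gamma(32, 17/2)
obs 7: x=1 → posterior Gamma(33, 19/2)
obs 8: x=4 → posterior Gamma(37, 21/2)
obs 9: x=1 → posterior Gamma(38, 23/2)
obs 10: x=3 → posterior Gamma(41, 25/2)

k = 4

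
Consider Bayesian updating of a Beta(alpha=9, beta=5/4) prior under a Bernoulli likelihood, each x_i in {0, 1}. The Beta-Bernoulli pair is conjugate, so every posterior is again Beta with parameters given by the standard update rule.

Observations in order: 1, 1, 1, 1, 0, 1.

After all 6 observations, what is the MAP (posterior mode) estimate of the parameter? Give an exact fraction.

obs 1: x=1 → posterior Beta(10, 5/4)
obs 2: x=1 → posterior Beta(11, 5/4)
obs 3: x=1 → posterior Beta(12, 5/4)
obs 4: x=1 → posterior Beta(13, 5/4)
obs 5: x=0 → posterior Beta(13, 9/4)
obs 6: x=1 → posterior Beta(14, 9/4)

52/57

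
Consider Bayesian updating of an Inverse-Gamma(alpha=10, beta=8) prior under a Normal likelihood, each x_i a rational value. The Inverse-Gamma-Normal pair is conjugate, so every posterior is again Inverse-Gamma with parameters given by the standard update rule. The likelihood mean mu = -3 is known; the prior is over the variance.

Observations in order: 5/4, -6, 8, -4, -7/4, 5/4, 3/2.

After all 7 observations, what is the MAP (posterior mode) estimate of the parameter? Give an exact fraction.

obs 1: x=5/4 → posterior Inverse-Gamma(21/2, 545/32)
obs 2: x=-6 → posterior Inverse-Gamma(11, 689/32)
obs 3: x=8 → posterior Inverse-Gamma(23/2, 2625/32)
obs 4: x=-4 → posterior Inverse-Gamma(12, 2641/32)
obs 5: x=-7/4 → posterior Inverse-Gamma(25/2, 1333/16)
obs 6: x=5/4 → posterior Inverse-Gamma(13, 2955/32)
obs 7: x=3/2 → posterior Inverse-Gamma(27/2, 3279/32)

3279/464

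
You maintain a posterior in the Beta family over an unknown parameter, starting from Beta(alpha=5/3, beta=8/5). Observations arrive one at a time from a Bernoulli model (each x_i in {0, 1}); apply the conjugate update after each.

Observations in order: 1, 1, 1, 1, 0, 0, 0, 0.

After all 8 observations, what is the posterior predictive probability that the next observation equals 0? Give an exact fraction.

obs 1: x=1 → posterior Beta(8/3, 8/5)
obs 2: x=1 → posterior Beta(11/3, 8/5)
obs 3: x=1 → posterior Beta(14/3, 8/5)
obs 4: x=1 → posterior Beta(17/3, 8/5)
obs 5: x=0 → posterior Beta(17/3, 13/5)
obs 6: x=0 → posterior Beta(17/3, 18/5)
obs 7: x=0 → posterior Beta(17/3, 23/5)
obs 8: x=0 → posterior Beta(17/3, 28/5)

84/169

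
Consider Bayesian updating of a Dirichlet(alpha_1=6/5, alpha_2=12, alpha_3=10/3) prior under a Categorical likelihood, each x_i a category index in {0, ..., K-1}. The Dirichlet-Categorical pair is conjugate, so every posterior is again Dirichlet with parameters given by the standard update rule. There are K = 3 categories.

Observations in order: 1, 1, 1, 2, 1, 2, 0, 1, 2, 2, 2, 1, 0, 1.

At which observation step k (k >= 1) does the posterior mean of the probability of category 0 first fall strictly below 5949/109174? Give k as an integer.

k = 6

obs 1: x=1 → posterior Dirichlet(6/5, 13, 10/3)
obs 2: x=1 → posterior Dirichlet(6/5, 14, 10/3)
obs 3: x=1 → posterior Dirichlet(6/5, 15, 10/3)
obs 4: x=2 → posterior Dirichlet(6/5, 15, 13/3)
obs 5: x=1 → posterior Dirichlet(6/5, 16, 13/3)
obs 6: x=2 → posterior Dirichlet(6/5, 16, 16/3)
obs 7: x=0 → posterior Dirichlet(11/5, 16, 16/3)
obs 8: x=1 → posterior Dirichlet(11/5, 17, 16/3)
obs 9: x=2 → posterior Dirichlet(11/5, 17, 19/3)
obs 10: x=2 → posterior Dirichlet(11/5, 17, 22/3)
obs 11: x=2 → posterior Dirichlet(11/5, 17, 25/3)
obs 12: x=1 → posterior Dirichlet(11/5, 18, 25/3)
obs 13: x=0 → posterior Dirichlet(16/5, 18, 25/3)
obs 14: x=1 → posterior Dirichlet(16/5, 19, 25/3)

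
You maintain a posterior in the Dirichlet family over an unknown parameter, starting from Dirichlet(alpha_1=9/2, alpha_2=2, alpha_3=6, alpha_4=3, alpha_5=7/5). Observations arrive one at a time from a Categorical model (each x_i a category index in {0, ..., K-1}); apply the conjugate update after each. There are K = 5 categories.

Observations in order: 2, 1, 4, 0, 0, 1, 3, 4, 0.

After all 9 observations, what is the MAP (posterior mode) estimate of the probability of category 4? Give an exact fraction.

obs 1: x=2 → posterior Dirichlet(9/2, 2, 7, 3, 7/5)
obs 2: x=1 → posterior Dirichlet(9/2, 3, 7, 3, 7/5)
obs 3: x=4 → posterior Dirichlet(9/2, 3, 7, 3, 12/5)
obs 4: x=0 → posterior Dirichlet(11/2, 3, 7, 3, 12/5)
obs 5: x=0 → posterior Dirichlet(13/2, 3, 7, 3, 12/5)
obs 6: x=1 → posterior Dirichlet(13/2, 4, 7, 3, 12/5)
obs 7: x=3 → posterior Dirichlet(13/2, 4, 7, 4, 12/5)
obs 8: x=4 → posterior Dirichlet(13/2, 4, 7, 4, 17/5)
obs 9: x=0 → posterior Dirichlet(15/2, 4, 7, 4, 17/5)

24/209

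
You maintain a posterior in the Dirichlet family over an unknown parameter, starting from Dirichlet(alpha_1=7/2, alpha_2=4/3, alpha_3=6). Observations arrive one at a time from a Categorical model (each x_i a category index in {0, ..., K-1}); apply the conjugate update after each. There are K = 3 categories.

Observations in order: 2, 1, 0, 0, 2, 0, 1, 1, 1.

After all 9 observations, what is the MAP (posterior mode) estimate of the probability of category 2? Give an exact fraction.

obs 1: x=2 → posterior Dirichlet(7/2, 4/3, 7)
obs 2: x=1 → posterior Dirichlet(7/2, 7/3, 7)
obs 3: x=0 → posterior Dirichlet(9/2, 7/3, 7)
obs 4: x=0 → posterior Dirichlet(11/2, 7/3, 7)
obs 5: x=2 → posterior Dirichlet(11/2, 7/3, 8)
obs 6: x=0 → posterior Dirichlet(13/2, 7/3, 8)
obs 7: x=1 → posterior Dirichlet(13/2, 10/3, 8)
obs 8: x=1 → posterior Dirichlet(13/2, 13/3, 8)
obs 9: x=1 → posterior Dirichlet(13/2, 16/3, 8)

42/101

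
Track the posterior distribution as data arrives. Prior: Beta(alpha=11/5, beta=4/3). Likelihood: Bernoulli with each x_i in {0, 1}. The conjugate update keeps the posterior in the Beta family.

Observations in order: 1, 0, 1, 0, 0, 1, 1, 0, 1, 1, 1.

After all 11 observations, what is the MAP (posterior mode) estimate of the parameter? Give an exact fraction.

123/188

obs 1: x=1 → posterior Beta(16/5, 4/3)
obs 2: x=0 → posterior Beta(16/5, 7/3)
obs 3: x=1 → posterior Beta(21/5, 7/3)
obs 4: x=0 → posterior Beta(21/5, 10/3)
obs 5: x=0 → posterior Beta(21/5, 13/3)
obs 6: x=1 → posterior Beta(26/5, 13/3)
obs 7: x=1 → posterior Beta(31/5, 13/3)
obs 8: x=0 → posterior Beta(31/5, 16/3)
obs 9: x=1 → posterior Beta(36/5, 16/3)
obs 10: x=1 → posterior Beta(41/5, 16/3)
obs 11: x=1 → posterior Beta(46/5, 16/3)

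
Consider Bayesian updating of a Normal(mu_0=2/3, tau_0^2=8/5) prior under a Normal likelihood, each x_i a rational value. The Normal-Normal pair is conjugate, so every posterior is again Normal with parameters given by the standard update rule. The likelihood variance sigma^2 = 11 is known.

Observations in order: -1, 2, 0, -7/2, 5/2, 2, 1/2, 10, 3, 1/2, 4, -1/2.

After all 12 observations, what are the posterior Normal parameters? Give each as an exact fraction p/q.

obs 1: x=-1 → posterior Normal(86/189, 88/63)
obs 2: x=2 → posterior Normal(134/213, 88/71)
obs 3: x=0 → posterior Normal(134/237, 88/79)
obs 4: x=-7/2 → posterior Normal(50/261, 88/87)
obs 5: x=5/2 → posterior Normal(22/57, 88/95)
obs 6: x=2 → posterior Normal(158/309, 88/103)
obs 7: x=1/2 → posterior Normal(170/333, 88/111)
obs 8: x=10 → posterior Normal(410/357, 88/119)
obs 9: x=3 → posterior Normal(482/381, 88/127)
obs 10: x=1/2 → posterior Normal(494/405, 88/135)
obs 11: x=4 → posterior Normal(590/429, 8/13)
obs 12: x=-1/2 → posterior Normal(578/453, 88/151)

mu_0=578/453, tau_0^2=88/151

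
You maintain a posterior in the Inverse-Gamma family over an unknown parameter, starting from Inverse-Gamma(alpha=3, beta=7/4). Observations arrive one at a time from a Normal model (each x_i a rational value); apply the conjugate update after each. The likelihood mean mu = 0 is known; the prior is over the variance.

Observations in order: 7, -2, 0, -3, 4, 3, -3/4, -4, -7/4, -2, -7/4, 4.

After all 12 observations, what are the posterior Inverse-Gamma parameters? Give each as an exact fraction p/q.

alpha=9, beta=2131/32

obs 1: x=7 → posterior Inverse-Gamma(7/2, 105/4)
obs 2: x=-2 → posterior Inverse-Gamma(4, 113/4)
obs 3: x=0 → posterior Inverse-Gamma(9/2, 113/4)
obs 4: x=-3 → posterior Inverse-Gamma(5, 131/4)
obs 5: x=4 → posterior Inverse-Gamma(11/2, 163/4)
obs 6: x=3 → posterior Inverse-Gamma(6, 181/4)
obs 7: x=-3/4 → posterior Inverse-Gamma(13/2, 1457/32)
obs 8: x=-4 → posterior Inverse-Gamma(7, 1713/32)
obs 9: x=-7/4 → posterior Inverse-Gamma(15/2, 881/16)
obs 10: x=-2 → posterior Inverse-Gamma(8, 913/16)
obs 11: x=-7/4 → posterior Inverse-Gamma(17/2, 1875/32)
obs 12: x=4 → posterior Inverse-Gamma(9, 2131/32)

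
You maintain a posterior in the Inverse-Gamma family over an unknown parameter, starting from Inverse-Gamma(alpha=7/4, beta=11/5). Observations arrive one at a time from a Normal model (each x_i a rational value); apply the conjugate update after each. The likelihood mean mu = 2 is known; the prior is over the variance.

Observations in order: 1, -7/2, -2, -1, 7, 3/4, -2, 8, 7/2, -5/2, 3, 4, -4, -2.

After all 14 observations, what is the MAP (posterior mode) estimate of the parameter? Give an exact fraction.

obs 1: x=1 → posterior Inverse-Gamma(9/4, 27/10)
obs 2: x=-7/2 → posterior Inverse-Gamma(11/4, 713/40)
obs 3: x=-2 → posterior Inverse-Gamma(13/4, 1033/40)
obs 4: x=-1 → posterior Inverse-Gamma(15/4, 1213/40)
obs 5: x=7 → posterior Inverse-Gamma(17/4, 1713/40)
obs 6: x=3/4 → posterior Inverse-Gamma(19/4, 6977/160)
obs 7: x=-2 → posterior Inverse-Gamma(21/4, 8257/160)
obs 8: x=8 → posterior Inverse-Gamma(23/4, 11137/160)
obs 9: x=7/2 → posterior Inverse-Gamma(25/4, 11317/160)
obs 10: x=-5/2 → posterior Inverse-Gamma(27/4, 12937/160)
obs 11: x=3 → posterior Inverse-Gamma(29/4, 13017/160)
obs 12: x=4 → posterior Inverse-Gamma(31/4, 13337/160)
obs 13: x=-4 → posterior Inverse-Gamma(33/4, 16217/160)
obs 14: x=-2 → posterior Inverse-Gamma(35/4, 17497/160)

17497/1560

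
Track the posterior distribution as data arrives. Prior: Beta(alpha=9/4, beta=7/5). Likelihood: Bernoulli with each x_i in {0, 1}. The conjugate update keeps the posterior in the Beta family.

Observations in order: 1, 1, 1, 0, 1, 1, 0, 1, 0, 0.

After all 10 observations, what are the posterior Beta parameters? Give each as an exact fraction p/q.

alpha=33/4, beta=27/5

obs 1: x=1 → posterior Beta(13/4, 7/5)
obs 2: x=1 → posterior Beta(17/4, 7/5)
obs 3: x=1 → posterior Beta(21/4, 7/5)
obs 4: x=0 → posterior Beta(21/4, 12/5)
obs 5: x=1 → posterior Beta(25/4, 12/5)
obs 6: x=1 → posterior Beta(29/4, 12/5)
obs 7: x=0 → posterior Beta(29/4, 17/5)
obs 8: x=1 → posterior Beta(33/4, 17/5)
obs 9: x=0 → posterior Beta(33/4, 22/5)
obs 10: x=0 → posterior Beta(33/4, 27/5)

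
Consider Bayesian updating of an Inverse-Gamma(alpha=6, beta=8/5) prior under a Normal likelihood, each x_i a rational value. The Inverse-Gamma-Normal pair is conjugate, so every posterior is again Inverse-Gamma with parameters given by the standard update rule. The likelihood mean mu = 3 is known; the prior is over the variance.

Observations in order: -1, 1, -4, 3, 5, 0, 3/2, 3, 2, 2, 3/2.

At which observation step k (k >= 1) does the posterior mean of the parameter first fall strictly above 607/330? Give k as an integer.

k = 2

obs 1: x=-1 → posterior Inverse-Gamma(13/2, 48/5)
obs 2: x=1 → posterior Inverse-Gamma(7, 58/5)
obs 3: x=-4 → posterior Inverse-Gamma(15/2, 361/10)
obs 4: x=3 → posterior Inverse-Gamma(8, 361/10)
obs 5: x=5 → posterior Inverse-Gamma(17/2, 381/10)
obs 6: x=0 → posterior Inverse-Gamma(9, 213/5)
obs 7: x=3/2 → posterior Inverse-Gamma(19/2, 1749/40)
obs 8: x=3 → posterior Inverse-Gamma(10, 1749/40)
obs 9: x=2 → posterior Inverse-Gamma(21/2, 1769/40)
obs 10: x=2 → posterior Inverse-Gamma(11, 1789/40)
obs 11: x=3/2 → posterior Inverse-Gamma(23/2, 917/20)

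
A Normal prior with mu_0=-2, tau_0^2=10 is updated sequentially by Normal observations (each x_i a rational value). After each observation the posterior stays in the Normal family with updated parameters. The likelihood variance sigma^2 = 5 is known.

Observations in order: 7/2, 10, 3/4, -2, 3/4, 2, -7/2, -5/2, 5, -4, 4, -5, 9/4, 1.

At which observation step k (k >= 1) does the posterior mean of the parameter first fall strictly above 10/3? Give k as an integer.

k = 2

obs 1: x=7/2 → posterior Normal(5/3, 10/3)
obs 2: x=10 → posterior Normal(5, 2)
obs 3: x=3/4 → posterior Normal(53/14, 10/7)
obs 4: x=-2 → posterior Normal(5/2, 10/9)
obs 5: x=3/4 → posterior Normal(24/11, 10/11)
obs 6: x=2 → posterior Normal(28/13, 10/13)
obs 7: x=-7/2 → posterior Normal(7/5, 2/3)
obs 8: x=-5/2 → posterior Normal(16/17, 10/17)
obs 9: x=5 → posterior Normal(26/19, 10/19)
obs 10: x=-4 → posterior Normal(6/7, 10/21)
obs 11: x=4 → posterior Normal(26/23, 10/23)
obs 12: x=-5 → posterior Normal(16/25, 2/5)
obs 13: x=9/4 → posterior Normal(41/54, 10/27)
obs 14: x=1 → posterior Normal(45/58, 10/29)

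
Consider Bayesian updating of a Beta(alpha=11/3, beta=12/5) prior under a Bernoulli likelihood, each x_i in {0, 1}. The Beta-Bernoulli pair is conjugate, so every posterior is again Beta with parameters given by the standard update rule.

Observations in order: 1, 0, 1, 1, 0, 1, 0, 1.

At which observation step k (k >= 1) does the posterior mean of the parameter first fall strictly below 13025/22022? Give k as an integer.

k = 2

obs 1: x=1 → posterior Beta(14/3, 12/5)
obs 2: x=0 → posterior Beta(14/3, 17/5)
obs 3: x=1 → posterior Beta(17/3, 17/5)
obs 4: x=1 → posterior Beta(20/3, 17/5)
obs 5: x=0 → posterior Beta(20/3, 22/5)
obs 6: x=1 → posterior Beta(23/3, 22/5)
obs 7: x=0 → posterior Beta(23/3, 27/5)
obs 8: x=1 → posterior Beta(26/3, 27/5)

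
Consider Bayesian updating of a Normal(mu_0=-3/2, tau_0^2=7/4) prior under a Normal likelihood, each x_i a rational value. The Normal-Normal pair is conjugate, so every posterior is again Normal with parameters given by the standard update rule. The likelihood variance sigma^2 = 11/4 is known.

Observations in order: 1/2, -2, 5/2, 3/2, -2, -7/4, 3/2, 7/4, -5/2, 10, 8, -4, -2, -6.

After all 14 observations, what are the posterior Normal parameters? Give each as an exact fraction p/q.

mu_0=22/109, tau_0^2=77/436

obs 1: x=1/2 → posterior Normal(-13/18, 77/72)
obs 2: x=-2 → posterior Normal(-27/25, 77/100)
obs 3: x=5/2 → posterior Normal(-19/64, 77/128)
obs 4: x=3/2 → posterior Normal(1/39, 77/156)
obs 5: x=-2 → posterior Normal(-13/46, 77/184)
obs 6: x=-7/4 → posterior Normal(-101/212, 77/212)
obs 7: x=3/2 → posterior Normal(-59/240, 77/240)
obs 8: x=7/4 → posterior Normal(-5/134, 77/268)
obs 9: x=-5/2 → posterior Normal(-10/37, 77/296)
obs 10: x=10 → posterior Normal(50/81, 77/324)
obs 11: x=8 → posterior Normal(53/44, 7/32)
obs 12: x=-4 → posterior Normal(78/95, 77/380)
obs 13: x=-2 → posterior Normal(32/51, 77/408)
obs 14: x=-6 → posterior Normal(22/109, 77/436)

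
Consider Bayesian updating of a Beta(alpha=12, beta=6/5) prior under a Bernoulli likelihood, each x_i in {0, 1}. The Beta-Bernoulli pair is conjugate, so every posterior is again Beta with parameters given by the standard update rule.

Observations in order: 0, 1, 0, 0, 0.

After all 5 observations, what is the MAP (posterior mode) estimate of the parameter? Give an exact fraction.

obs 1: x=0 → posterior Beta(12, 11/5)
obs 2: x=1 → posterior Beta(13, 11/5)
obs 3: x=0 → posterior Beta(13, 16/5)
obs 4: x=0 → posterior Beta(13, 21/5)
obs 5: x=0 → posterior Beta(13, 26/5)

20/27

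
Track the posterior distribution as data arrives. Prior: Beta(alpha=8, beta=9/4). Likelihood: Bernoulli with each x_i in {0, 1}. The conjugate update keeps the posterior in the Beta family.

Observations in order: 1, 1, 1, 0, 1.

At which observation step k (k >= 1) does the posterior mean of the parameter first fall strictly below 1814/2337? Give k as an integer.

obs 1: x=1 → posterior Beta(9, 9/4)
obs 2: x=1 → posterior Beta(10, 9/4)
obs 3: x=1 → posterior Beta(11, 9/4)
obs 4: x=0 → posterior Beta(11, 13/4)
obs 5: x=1 → posterior Beta(12, 13/4)

k = 4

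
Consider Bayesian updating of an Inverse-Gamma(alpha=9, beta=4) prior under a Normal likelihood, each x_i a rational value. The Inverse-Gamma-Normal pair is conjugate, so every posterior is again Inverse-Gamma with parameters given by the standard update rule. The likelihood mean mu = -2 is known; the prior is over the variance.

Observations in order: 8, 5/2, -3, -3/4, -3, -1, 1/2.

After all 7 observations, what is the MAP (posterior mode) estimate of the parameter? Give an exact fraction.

2225/432

obs 1: x=8 → posterior Inverse-Gamma(19/2, 54)
obs 2: x=5/2 → posterior Inverse-Gamma(10, 513/8)
obs 3: x=-3 → posterior Inverse-Gamma(21/2, 517/8)
obs 4: x=-3/4 → posterior Inverse-Gamma(11, 2093/32)
obs 5: x=-3 → posterior Inverse-Gamma(23/2, 2109/32)
obs 6: x=-1 → posterior Inverse-Gamma(12, 2125/32)
obs 7: x=1/2 → posterior Inverse-Gamma(25/2, 2225/32)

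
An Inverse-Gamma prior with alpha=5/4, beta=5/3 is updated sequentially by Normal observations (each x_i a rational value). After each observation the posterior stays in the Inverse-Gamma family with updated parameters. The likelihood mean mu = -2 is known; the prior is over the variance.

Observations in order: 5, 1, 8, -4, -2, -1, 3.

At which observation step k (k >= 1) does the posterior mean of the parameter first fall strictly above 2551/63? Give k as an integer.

obs 1: x=5 → posterior Inverse-Gamma(7/4, 157/6)
obs 2: x=1 → posterior Inverse-Gamma(9/4, 92/3)
obs 3: x=8 → posterior Inverse-Gamma(11/4, 242/3)
obs 4: x=-4 → posterior Inverse-Gamma(13/4, 248/3)
obs 5: x=-2 → posterior Inverse-Gamma(15/4, 248/3)
obs 6: x=-1 → posterior Inverse-Gamma(17/4, 499/6)
obs 7: x=3 → posterior Inverse-Gamma(19/4, 287/3)

k = 3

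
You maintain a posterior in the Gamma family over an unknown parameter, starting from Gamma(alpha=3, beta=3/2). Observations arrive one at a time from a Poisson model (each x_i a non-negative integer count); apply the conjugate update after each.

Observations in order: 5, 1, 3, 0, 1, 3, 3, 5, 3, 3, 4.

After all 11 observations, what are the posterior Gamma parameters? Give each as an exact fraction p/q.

obs 1: x=5 → posterior Gamma(8, 5/2)
obs 2: x=1 → posterior Gamma(9, 7/2)
obs 3: x=3 → posterior Gamma(12, 9/2)
obs 4: x=0 → posterior Gamma(12, 11/2)
obs 5: x=1 → posterior Gamma(13, 13/2)
obs 6: x=3 → posterior Gamma(16, 15/2)
obs 7: x=3 → posterior Gamma(19, 17/2)
obs 8: x=5 → posterior Gamma(24, 19/2)
obs 9: x=3 → posterior Gamma(27, 21/2)
obs 10: x=3 → posterior Gamma(30, 23/2)
obs 11: x=4 → posterior Gamma(34, 25/2)

alpha=34, beta=25/2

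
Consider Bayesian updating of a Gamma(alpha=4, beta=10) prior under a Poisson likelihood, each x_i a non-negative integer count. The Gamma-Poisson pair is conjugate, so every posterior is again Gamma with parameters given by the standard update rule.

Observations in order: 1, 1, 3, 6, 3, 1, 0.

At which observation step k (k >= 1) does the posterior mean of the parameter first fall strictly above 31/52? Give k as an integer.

obs 1: x=1 → posterior Gamma(5, 11)
obs 2: x=1 → posterior Gamma(6, 12)
obs 3: x=3 → posterior Gamma(9, 13)
obs 4: x=6 → posterior Gamma(15, 14)
obs 5: x=3 → posterior Gamma(18, 15)
obs 6: x=1 → posterior Gamma(19, 16)
obs 7: x=0 → posterior Gamma(19, 17)

k = 3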